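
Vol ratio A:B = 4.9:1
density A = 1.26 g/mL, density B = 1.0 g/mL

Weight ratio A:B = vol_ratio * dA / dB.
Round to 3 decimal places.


Weight ratio = 4.9 * 1.26 / 1.0
= 6.174

6.174


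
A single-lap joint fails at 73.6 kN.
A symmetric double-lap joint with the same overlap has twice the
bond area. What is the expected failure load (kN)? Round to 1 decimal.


Double-lap load = 2 * 73.6 = 147.2 kN

147.2


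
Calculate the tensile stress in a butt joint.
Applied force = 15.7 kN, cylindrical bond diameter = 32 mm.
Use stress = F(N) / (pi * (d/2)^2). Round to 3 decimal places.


A = pi * 16.0^2 = 804.2477 mm^2
sigma = 15700.0 / 804.2477 = 19.521 MPa

19.521


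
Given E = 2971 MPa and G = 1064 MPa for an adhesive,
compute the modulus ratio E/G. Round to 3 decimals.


E/G ratio = 2971 / 1064 = 2.792

2.792


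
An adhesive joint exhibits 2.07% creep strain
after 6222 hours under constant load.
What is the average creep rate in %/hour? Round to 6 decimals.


Creep rate = strain / time
= 2.07 / 6222
= 0.000333 %/h

0.000333


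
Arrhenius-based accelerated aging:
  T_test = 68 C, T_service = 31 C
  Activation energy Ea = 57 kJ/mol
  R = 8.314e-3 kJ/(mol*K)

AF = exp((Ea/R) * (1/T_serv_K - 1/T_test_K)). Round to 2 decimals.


T_test_K = 341.15, T_serv_K = 304.15
AF = exp((57/8.314e-3) * (1/304.15 - 1/341.15))
= 11.53

11.53


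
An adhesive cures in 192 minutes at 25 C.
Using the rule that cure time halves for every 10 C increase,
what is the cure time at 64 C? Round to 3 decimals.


Factor = 2^((64 - 25) / 10) = 14.9285
Cure time = 192 / 14.9285
= 12.861 minutes

12.861


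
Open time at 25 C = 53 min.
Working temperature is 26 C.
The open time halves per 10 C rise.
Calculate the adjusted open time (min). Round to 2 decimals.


factor = 2^((26 - 25) / 10) = 1.0718
ot = 53 / 1.0718 = 49.45 min

49.45


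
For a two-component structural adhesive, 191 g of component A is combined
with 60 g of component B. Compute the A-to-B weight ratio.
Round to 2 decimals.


Weight ratio A:B = 191 / 60
= 3.18

3.18


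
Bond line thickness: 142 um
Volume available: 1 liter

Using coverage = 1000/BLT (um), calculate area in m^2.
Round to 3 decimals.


1 L = 1e6 mm^3, thickness = 142 um = 0.142 mm
Area = 1e6 / 0.142 mm^2 = (1e6 / 0.142) / 1e6 m^2 = 1000 / 142 m^2
= 7.042 m^2

7.042


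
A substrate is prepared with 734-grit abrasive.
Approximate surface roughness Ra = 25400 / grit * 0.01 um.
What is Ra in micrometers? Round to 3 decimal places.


Ra = 25400 / 734 * 0.01 = 0.346 um

0.346


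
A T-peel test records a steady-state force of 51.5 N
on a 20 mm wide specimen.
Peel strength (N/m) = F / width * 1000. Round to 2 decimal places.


Peel strength = 51.5 / 20 * 1000
= 2575.00 N/m

2575.00


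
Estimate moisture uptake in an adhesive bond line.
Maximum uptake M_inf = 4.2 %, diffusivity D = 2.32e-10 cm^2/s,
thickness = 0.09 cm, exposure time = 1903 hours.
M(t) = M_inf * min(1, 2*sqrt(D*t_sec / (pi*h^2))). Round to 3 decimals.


Convert time: 1903 h = 6850800 s
ratio = min(1, 2*sqrt(2.32e-10*6850800/(pi*0.09^2)))
= 0.499836
M(t) = 4.2 * 0.499836 = 2.099%

2.099


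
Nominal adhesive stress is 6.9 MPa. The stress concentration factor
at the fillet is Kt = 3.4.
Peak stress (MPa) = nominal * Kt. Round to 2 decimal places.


Peak = 6.9 * 3.4 = 23.46 MPa

23.46


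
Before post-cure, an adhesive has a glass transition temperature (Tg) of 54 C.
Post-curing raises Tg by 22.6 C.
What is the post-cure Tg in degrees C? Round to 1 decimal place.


Tg_post = Tg_base + delta_Tg
= 54 + 22.6
= 76.6 C

76.6


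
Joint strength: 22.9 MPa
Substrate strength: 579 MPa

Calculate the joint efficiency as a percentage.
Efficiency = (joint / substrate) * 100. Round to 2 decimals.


Efficiency = (22.9 / 579) * 100 = 3.96%

3.96


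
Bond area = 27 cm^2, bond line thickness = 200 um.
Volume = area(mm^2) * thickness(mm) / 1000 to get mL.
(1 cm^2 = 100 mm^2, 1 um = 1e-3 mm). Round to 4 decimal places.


area_mm2 = 27 * 100 = 2700
blt_mm = 200 * 1e-3 = 0.2
vol_mm3 = 2700 * 0.2 = 540.0
vol_mL = 540.0 / 1000 = 0.5400 mL

0.5400


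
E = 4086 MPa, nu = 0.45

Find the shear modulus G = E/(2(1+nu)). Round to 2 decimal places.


G = 4086 / (2 * 1.45)
= 1408.97 MPa

1408.97


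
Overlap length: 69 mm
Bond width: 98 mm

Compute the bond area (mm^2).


Bond area = 69 * 98 = 6762 mm^2

6762


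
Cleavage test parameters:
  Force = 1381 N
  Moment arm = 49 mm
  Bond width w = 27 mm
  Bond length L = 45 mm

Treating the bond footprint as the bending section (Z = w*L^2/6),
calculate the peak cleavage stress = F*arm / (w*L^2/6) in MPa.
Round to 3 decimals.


M = 1381 * 49 = 67669 N*mm
Z = 27 * 45^2 / 6 = 54675 / 6 mm^3
sigma = M / Z = 6 * 67669 / 54675 = 406014 / 54675
= 7.426 MPa

7.426


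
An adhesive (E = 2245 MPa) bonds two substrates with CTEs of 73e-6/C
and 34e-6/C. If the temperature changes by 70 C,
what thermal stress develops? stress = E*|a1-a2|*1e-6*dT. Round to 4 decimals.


Stress = 2245 * |73 - 34| * 1e-6 * 70
= 6.1289 MPa

6.1289


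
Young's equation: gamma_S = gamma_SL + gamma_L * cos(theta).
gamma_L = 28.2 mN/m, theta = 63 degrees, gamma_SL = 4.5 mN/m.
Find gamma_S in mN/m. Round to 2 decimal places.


cos(63 deg) = 0.453990
gamma_S = 4.5 + 28.2 * 0.453990
= 17.30 mN/m

17.30


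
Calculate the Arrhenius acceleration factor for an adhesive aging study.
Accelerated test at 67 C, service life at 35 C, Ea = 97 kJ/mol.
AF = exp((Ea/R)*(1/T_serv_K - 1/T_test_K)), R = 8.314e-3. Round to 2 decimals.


T_test = 340.15 K, T_serv = 308.15 K
Ea/R = 97 / 0.008314 = 11667.07
AF = exp(11667.07 * (1/308.15 - 1/340.15))
= 35.23

35.23


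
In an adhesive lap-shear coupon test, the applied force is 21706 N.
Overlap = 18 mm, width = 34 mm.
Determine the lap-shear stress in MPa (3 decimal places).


stress = F / (overlap * width)
= 21706 / (18 * 34)
= 35.467 MPa

35.467


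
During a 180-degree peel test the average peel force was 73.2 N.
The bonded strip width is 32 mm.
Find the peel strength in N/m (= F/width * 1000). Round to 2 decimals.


Peel strength = F/width * 1000
= 73.2 / 32 * 1000
= 2287.50 N/m

2287.50


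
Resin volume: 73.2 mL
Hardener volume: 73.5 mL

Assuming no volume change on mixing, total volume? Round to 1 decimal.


V_total = 73.2 + 73.5 = 146.7 mL

146.7


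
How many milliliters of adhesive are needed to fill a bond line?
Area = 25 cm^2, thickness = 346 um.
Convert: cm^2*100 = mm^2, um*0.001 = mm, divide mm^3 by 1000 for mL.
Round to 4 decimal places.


= (25 * 100) * (346 * 0.001) / 1000
= 0.8650 mL

0.8650


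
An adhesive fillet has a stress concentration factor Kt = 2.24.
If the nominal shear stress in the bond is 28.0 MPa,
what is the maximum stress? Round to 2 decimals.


Max stress = 28.0 * 2.24 = 62.72 MPa

62.72


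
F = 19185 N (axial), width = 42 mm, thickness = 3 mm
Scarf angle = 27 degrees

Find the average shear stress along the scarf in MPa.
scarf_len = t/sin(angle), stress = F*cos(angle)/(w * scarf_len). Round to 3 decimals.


scarf_len = 3/sin(27 deg) = 6.6081
cos(27 deg) = 0.891007
stress = 19185*0.891007/(42*6.6081) = 61.591 MPa

61.591


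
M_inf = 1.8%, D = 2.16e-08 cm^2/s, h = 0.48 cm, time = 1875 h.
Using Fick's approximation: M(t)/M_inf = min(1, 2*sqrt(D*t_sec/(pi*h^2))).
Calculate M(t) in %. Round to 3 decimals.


t = 6750000 s
ratio = min(1, 2*sqrt(2.16e-08*6750000/(pi*0.2304)))
= 0.897620
M(t) = 1.8 * 0.897620 = 1.616%

1.616


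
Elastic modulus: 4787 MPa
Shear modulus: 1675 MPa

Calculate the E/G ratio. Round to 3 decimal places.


E / G = 4787 / 1675 = 2.858

2.858


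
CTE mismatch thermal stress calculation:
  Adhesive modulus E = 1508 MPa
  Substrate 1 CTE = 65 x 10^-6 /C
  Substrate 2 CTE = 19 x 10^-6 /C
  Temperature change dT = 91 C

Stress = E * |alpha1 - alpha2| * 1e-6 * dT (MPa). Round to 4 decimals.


delta_alpha = |65 - 19| = 46 x 10^-6/C
Stress = 1508 * 46e-6 * 91
= 6.3125 MPa

6.3125


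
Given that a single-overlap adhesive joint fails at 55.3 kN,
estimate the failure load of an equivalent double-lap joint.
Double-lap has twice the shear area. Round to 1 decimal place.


Double-lap factor = 2
Expected load = 55.3 * 2 = 110.6 kN

110.6


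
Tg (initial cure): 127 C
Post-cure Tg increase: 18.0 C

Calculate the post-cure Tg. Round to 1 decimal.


Post-cure Tg = 127 + 18.0 = 145.0 C

145.0


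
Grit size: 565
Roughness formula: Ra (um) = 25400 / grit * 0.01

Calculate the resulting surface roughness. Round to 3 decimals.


Ra = 25400 / 565 * 0.01
= 0.450 um

0.450


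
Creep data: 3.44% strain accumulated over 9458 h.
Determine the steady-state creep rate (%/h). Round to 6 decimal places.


Rate = 3.44 / 9458 = 0.000364 %/h

0.000364


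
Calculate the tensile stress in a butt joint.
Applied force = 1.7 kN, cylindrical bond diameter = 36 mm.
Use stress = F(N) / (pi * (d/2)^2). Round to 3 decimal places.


A = pi * 18.0^2 = 1017.8760 mm^2
sigma = 1700.0 / 1017.8760 = 1.670 MPa

1.670


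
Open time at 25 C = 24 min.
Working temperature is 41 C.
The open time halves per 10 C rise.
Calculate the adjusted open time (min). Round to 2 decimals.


factor = 2^((41 - 25) / 10) = 3.0314
ot = 24 / 3.0314 = 7.92 min

7.92


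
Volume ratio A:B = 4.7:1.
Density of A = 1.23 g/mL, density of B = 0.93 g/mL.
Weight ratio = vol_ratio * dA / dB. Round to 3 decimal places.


Wt ratio = 4.7 * 1.23 / 0.93
= 6.216

6.216


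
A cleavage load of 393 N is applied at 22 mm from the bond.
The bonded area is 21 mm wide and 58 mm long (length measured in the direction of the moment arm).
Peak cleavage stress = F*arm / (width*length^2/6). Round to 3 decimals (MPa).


Moment = 393 * 22 = 8646 N*mm
Section modulus = 21 * 3364 / 6 = 70644 / 6 mm^3
Stress = 8646 / (70644 / 6) = 51876 / 70644
= 0.734 MPa

0.734


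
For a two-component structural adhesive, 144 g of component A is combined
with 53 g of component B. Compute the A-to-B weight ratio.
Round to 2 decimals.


Weight ratio A:B = 144 / 53
= 2.72

2.72


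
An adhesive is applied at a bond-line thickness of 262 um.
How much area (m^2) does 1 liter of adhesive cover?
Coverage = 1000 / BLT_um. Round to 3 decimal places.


Coverage = 1000 / 262 = 3.817 m^2

3.817


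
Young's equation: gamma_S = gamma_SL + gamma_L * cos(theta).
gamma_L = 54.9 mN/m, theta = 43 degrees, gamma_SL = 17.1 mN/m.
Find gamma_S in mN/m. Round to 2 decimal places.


cos(43 deg) = 0.731354
gamma_S = 17.1 + 54.9 * 0.731354
= 57.25 mN/m

57.25


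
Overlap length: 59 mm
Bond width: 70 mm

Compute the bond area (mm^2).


Bond area = 59 * 70 = 4130 mm^2

4130


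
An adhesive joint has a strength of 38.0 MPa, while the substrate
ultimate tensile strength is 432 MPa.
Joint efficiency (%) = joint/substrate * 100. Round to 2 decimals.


Efficiency = 38.0 / 432 * 100
= 8.80%

8.80


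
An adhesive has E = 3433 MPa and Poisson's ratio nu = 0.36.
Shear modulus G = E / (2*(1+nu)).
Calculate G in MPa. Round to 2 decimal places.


G = 3433 / (2*(1+0.36))
= 3433 / 2.72
= 1262.13 MPa

1262.13


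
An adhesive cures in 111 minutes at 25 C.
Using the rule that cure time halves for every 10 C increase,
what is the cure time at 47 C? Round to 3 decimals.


Factor = 2^((47 - 25) / 10) = 4.5948
Cure time = 111 / 4.5948
= 24.158 minutes

24.158


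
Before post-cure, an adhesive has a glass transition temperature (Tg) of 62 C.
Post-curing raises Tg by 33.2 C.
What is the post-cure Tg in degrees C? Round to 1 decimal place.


Tg_post = Tg_base + delta_Tg
= 62 + 33.2
= 95.2 C

95.2


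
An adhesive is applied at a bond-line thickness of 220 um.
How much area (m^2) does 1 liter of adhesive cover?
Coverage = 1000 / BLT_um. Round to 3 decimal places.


Coverage = 1000 / 220 = 4.545 m^2

4.545


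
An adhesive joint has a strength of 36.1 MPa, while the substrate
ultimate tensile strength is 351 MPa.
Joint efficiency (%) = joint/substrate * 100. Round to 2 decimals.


Efficiency = 36.1 / 351 * 100
= 10.28%

10.28


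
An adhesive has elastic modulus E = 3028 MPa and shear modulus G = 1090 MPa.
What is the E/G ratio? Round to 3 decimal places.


E/G = 3028 / 1090 = 2.778

2.778


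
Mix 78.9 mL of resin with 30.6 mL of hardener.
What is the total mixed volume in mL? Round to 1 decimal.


Total = 78.9 + 30.6 = 109.5 mL

109.5


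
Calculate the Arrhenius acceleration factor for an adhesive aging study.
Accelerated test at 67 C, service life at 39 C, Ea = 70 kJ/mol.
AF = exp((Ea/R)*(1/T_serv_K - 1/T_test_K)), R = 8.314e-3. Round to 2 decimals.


T_test = 340.15 K, T_serv = 312.15 K
Ea/R = 70 / 0.008314 = 8419.53
AF = exp(8419.53 * (1/312.15 - 1/340.15))
= 9.21

9.21


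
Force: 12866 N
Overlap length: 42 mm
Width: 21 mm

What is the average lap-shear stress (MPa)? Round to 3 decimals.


Average shear stress = F / (overlap * width)
= 12866 / (42 * 21)
= 14.587 MPa

14.587


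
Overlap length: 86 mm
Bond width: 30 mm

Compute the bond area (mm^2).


Bond area = 86 * 30 = 2580 mm^2

2580


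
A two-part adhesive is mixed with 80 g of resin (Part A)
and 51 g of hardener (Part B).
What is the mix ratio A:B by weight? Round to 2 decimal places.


Mix ratio = mass_A / mass_B
= 80 / 51
= 1.57

1.57


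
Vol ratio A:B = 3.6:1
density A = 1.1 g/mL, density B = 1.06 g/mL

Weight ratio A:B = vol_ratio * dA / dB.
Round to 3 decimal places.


Weight ratio = 3.6 * 1.1 / 1.06
= 3.736

3.736


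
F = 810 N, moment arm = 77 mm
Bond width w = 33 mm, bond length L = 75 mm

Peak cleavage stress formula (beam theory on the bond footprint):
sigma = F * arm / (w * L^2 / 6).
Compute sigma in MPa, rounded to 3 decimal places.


sigma = (810 * 77) / (33 * 5625 / 6)
= 62370 * 6 / 185625
= 374220 / 185625
= 2.016 MPa

2.016


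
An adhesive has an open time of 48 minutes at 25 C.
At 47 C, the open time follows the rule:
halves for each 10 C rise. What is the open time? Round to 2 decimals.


Factor = 2^((47-25)/10) = 4.5948
Open time = 48 / 4.5948 = 10.45 min

10.45


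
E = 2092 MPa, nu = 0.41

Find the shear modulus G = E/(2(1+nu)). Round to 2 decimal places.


G = 2092 / (2 * 1.41)
= 741.84 MPa

741.84


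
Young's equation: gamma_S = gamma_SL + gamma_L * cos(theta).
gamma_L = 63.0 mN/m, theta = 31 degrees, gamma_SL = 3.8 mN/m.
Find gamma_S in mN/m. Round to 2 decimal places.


cos(31 deg) = 0.857167
gamma_S = 3.8 + 63.0 * 0.857167
= 57.80 mN/m

57.80


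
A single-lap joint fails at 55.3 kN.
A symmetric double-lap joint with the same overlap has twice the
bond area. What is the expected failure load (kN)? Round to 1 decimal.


Double-lap load = 2 * 55.3 = 110.6 kN

110.6


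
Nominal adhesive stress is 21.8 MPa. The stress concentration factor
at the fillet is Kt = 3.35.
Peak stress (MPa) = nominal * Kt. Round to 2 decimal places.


Peak = 21.8 * 3.35 = 73.03 MPa

73.03


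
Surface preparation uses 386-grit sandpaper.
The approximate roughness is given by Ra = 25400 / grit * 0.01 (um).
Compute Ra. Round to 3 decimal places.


Ra = 25400 / 386 * 0.01
= 254 / 386
= 0.658 um

0.658


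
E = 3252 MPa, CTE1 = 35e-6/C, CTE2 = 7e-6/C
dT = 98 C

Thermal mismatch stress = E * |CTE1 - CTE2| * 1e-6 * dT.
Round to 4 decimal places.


= 3252 * 28e-6 * 98
= 8.9235 MPa

8.9235


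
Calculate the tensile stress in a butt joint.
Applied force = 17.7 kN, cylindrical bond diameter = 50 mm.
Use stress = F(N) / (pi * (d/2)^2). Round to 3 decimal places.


A = pi * 25.0^2 = 1963.4954 mm^2
sigma = 17700.0 / 1963.4954 = 9.015 MPa

9.015


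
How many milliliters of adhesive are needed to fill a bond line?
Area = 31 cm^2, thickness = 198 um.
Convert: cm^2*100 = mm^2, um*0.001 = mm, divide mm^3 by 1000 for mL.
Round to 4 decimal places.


= (31 * 100) * (198 * 0.001) / 1000
= 0.6138 mL

0.6138


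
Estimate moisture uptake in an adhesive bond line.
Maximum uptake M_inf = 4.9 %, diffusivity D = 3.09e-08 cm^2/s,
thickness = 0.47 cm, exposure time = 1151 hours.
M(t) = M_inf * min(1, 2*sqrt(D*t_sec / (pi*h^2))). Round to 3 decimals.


Convert time: 1151 h = 4143600 s
ratio = min(1, 2*sqrt(3.09e-08*4143600/(pi*0.47^2)))
= 0.859064
M(t) = 4.9 * 0.859064 = 4.209%

4.209


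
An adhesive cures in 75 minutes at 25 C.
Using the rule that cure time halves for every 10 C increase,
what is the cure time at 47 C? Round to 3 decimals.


Factor = 2^((47 - 25) / 10) = 4.5948
Cure time = 75 / 4.5948
= 16.323 minutes

16.323


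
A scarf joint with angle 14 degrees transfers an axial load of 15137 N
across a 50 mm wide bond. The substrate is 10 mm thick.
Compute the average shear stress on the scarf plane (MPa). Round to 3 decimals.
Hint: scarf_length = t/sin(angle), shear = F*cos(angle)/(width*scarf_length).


scarf_length = 10 / sin(14 deg) = 41.3357 mm
cos(14 deg) = 0.970296
shear stress = 15137 * 0.970296 / (50 * 41.3357)
= 7.106 MPa

7.106


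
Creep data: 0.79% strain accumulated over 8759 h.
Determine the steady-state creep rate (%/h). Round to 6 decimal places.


Rate = 0.79 / 8759 = 0.000090 %/h

0.000090


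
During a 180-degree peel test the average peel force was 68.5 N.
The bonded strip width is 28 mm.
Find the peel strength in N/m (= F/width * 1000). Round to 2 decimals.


Peel strength = F/width * 1000
= 68.5 / 28 * 1000
= 2446.43 N/m

2446.43


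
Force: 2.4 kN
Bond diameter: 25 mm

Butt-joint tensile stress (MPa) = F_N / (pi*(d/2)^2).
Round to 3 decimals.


F_N = 2.4 * 1000 = 2400.0 N
A = pi*(12.5)^2 = 490.8739 mm^2
stress = 2400.0 / 490.8739 = 4.889 MPa

4.889


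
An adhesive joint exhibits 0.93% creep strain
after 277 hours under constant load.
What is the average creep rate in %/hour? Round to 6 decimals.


Creep rate = strain / time
= 0.93 / 277
= 0.003357 %/h

0.003357


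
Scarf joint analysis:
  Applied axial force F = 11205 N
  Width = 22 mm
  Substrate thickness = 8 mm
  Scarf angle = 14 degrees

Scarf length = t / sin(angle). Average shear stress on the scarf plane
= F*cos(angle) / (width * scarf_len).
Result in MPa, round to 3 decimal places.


Scarf length = 8 / sin(14 deg) = 33.0685 mm
cos(14 deg) = 0.970296
Shear = 11205 * 0.970296 / (22 * 33.0685)
= 14.944 MPa

14.944


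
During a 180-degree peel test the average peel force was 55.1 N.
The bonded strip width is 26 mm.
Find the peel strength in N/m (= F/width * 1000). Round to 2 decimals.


Peel strength = F/width * 1000
= 55.1 / 26 * 1000
= 2119.23 N/m

2119.23


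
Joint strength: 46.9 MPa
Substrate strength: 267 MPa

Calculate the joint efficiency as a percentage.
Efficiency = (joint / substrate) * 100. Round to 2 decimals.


Efficiency = (46.9 / 267) * 100 = 17.57%

17.57


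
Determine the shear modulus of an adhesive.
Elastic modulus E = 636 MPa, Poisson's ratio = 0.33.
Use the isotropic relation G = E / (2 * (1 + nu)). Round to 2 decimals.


G = 636 / (2*(1+0.33)) = 636 / 2.66
= 239.10 MPa

239.10


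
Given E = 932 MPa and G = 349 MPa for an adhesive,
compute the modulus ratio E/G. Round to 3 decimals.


E/G ratio = 932 / 349 = 2.670

2.670


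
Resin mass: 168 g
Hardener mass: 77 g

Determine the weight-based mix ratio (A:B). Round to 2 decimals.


Ratio = 168 / 77 = 2.18

2.18


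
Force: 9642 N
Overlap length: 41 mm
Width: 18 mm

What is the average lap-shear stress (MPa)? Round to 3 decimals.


Average shear stress = F / (overlap * width)
= 9642 / (41 * 18)
= 13.065 MPa

13.065


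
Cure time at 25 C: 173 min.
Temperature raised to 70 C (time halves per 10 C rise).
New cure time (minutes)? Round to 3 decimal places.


Acceleration factor = 2^(45/10) = 22.6274
New time = 173 / 22.6274 = 7.646 min

7.646


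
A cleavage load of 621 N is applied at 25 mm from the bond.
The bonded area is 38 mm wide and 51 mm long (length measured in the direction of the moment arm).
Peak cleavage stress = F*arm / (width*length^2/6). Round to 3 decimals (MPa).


Moment = 621 * 25 = 15525 N*mm
Section modulus = 38 * 2601 / 6 = 98838 / 6 mm^3
Stress = 15525 / (98838 / 6) = 93150 / 98838
= 0.942 MPa

0.942


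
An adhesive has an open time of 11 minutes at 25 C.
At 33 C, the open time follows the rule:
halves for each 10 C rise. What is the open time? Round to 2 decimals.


Factor = 2^((33-25)/10) = 1.7411
Open time = 11 / 1.7411 = 6.32 min

6.32


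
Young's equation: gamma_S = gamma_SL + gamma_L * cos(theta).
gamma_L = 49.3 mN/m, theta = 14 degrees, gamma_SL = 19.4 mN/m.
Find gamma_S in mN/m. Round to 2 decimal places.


cos(14 deg) = 0.970296
gamma_S = 19.4 + 49.3 * 0.970296
= 67.24 mN/m

67.24


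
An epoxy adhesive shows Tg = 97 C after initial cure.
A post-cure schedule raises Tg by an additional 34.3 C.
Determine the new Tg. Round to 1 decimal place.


New Tg = 97 + 34.3
= 131.3 C

131.3


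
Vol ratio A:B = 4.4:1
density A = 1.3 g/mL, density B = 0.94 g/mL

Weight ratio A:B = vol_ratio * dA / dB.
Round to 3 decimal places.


Weight ratio = 4.4 * 1.3 / 0.94
= 6.085

6.085


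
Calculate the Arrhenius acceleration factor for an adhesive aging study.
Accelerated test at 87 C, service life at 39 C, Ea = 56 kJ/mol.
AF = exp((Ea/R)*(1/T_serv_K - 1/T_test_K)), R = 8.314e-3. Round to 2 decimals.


T_test = 360.15 K, T_serv = 312.15 K
Ea/R = 56 / 0.008314 = 6735.63
AF = exp(6735.63 * (1/312.15 - 1/360.15))
= 17.74

17.74


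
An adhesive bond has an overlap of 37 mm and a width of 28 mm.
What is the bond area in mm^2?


Bond area = overlap * width
= 37 * 28
= 1036 mm^2

1036


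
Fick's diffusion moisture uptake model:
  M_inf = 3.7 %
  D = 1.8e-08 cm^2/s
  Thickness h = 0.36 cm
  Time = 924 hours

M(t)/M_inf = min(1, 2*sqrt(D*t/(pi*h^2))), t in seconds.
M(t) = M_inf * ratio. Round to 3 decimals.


t_sec = 924 * 3600 = 3326400
ratio = 2*sqrt(1.8e-08*3326400/(pi*0.36^2))
= min(1, 0.766966)
= 0.766966
M(t) = 3.7 * 0.766966 = 2.838 %

2.838


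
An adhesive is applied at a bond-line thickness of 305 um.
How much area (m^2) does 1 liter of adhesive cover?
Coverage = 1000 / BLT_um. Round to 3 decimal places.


Coverage = 1000 / 305 = 3.279 m^2

3.279


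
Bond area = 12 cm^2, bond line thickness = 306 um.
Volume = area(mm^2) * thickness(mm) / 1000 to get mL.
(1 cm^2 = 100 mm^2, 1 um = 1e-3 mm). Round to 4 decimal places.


area_mm2 = 12 * 100 = 1200
blt_mm = 306 * 1e-3 = 0.306
vol_mm3 = 1200 * 0.306 = 367.2
vol_mL = 367.2 / 1000 = 0.3672 mL

0.3672


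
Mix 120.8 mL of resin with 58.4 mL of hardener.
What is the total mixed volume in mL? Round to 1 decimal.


Total = 120.8 + 58.4 = 179.2 mL

179.2


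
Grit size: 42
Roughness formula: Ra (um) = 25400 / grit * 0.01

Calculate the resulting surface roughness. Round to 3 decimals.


Ra = 25400 / 42 * 0.01
= 6.048 um

6.048


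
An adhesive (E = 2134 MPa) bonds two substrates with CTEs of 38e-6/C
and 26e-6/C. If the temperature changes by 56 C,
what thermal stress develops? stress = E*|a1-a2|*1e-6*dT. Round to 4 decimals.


Stress = 2134 * |38 - 26| * 1e-6 * 56
= 1.4340 MPa

1.4340


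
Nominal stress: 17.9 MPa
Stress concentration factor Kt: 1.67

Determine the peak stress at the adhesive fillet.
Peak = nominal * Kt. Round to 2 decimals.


Peak stress = 17.9 * 1.67
= 29.89 MPa

29.89


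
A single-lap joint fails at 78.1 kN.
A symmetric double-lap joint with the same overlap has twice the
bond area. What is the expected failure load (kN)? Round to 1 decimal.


Double-lap load = 2 * 78.1 = 156.2 kN

156.2


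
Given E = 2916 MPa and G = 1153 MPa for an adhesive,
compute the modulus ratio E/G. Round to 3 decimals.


E/G ratio = 2916 / 1153 = 2.529

2.529


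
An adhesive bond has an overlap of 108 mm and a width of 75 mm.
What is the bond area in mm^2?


Bond area = overlap * width
= 108 * 75
= 8100 mm^2

8100


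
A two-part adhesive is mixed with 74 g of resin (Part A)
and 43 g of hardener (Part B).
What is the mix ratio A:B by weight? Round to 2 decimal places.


Mix ratio = mass_A / mass_B
= 74 / 43
= 1.72

1.72


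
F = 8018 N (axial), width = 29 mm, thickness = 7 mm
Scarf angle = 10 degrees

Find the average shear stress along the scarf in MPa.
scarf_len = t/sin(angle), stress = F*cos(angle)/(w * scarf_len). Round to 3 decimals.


scarf_len = 7/sin(10 deg) = 40.3114
cos(10 deg) = 0.984808
stress = 8018*0.984808/(29*40.3114) = 6.754 MPa

6.754


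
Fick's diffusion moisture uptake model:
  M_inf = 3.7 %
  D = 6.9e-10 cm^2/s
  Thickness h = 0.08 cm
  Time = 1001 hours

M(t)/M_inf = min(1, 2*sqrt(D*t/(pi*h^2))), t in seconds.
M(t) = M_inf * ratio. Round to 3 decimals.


t_sec = 1001 * 3600 = 3603600
ratio = 2*sqrt(6.9e-10*3603600/(pi*0.08^2))
= min(1, 0.703328)
= 0.703328
M(t) = 3.7 * 0.703328 = 2.602 %

2.602


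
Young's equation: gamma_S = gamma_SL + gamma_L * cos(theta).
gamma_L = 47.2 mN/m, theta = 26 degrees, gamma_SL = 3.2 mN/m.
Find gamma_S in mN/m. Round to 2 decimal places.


cos(26 deg) = 0.898794
gamma_S = 3.2 + 47.2 * 0.898794
= 45.62 mN/m

45.62


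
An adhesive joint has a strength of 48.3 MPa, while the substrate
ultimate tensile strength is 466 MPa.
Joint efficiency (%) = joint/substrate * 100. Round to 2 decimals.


Efficiency = 48.3 / 466 * 100
= 10.36%

10.36


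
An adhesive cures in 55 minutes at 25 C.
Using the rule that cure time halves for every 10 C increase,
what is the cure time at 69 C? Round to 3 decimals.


Factor = 2^((69 - 25) / 10) = 21.1121
Cure time = 55 / 21.1121
= 2.605 minutes

2.605


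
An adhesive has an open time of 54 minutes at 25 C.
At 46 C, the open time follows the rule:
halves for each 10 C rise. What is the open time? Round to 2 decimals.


Factor = 2^((46-25)/10) = 4.2871
Open time = 54 / 4.2871 = 12.60 min

12.60


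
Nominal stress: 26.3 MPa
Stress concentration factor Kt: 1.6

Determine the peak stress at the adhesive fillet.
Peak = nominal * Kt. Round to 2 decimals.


Peak stress = 26.3 * 1.6
= 42.08 MPa

42.08


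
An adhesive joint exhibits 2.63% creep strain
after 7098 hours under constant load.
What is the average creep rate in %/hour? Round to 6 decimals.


Creep rate = strain / time
= 2.63 / 7098
= 0.000371 %/h

0.000371


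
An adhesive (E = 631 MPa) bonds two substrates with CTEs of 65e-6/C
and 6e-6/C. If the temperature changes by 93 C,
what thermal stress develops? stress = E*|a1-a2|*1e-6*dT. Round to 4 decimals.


Stress = 631 * |65 - 6| * 1e-6 * 93
= 3.4623 MPa

3.4623


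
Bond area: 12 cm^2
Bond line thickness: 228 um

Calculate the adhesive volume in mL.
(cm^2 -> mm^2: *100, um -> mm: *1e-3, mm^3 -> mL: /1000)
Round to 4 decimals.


V = 12*100 * 228*1e-3 / 1000
= 0.2736 mL

0.2736


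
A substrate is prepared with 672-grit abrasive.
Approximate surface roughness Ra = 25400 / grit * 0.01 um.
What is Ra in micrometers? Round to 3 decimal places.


Ra = 25400 / 672 * 0.01 = 0.378 um

0.378


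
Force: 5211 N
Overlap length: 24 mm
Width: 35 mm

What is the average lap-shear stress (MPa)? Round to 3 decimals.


Average shear stress = F / (overlap * width)
= 5211 / (24 * 35)
= 6.204 MPa

6.204


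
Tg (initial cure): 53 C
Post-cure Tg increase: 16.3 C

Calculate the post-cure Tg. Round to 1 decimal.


Post-cure Tg = 53 + 16.3 = 69.3 C

69.3


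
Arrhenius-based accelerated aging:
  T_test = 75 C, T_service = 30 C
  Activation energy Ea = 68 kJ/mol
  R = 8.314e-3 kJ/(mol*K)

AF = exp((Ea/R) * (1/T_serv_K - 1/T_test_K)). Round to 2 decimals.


T_test_K = 348.15, T_serv_K = 303.15
AF = exp((68/8.314e-3) * (1/303.15 - 1/348.15))
= 32.70

32.70


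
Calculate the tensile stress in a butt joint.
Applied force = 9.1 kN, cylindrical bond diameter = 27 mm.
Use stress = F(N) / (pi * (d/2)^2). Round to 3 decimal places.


A = pi * 13.5^2 = 572.5553 mm^2
sigma = 9100.0 / 572.5553 = 15.894 MPa

15.894


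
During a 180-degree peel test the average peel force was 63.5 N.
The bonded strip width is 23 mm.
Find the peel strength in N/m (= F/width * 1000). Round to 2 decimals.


Peel strength = F/width * 1000
= 63.5 / 23 * 1000
= 2760.87 N/m

2760.87


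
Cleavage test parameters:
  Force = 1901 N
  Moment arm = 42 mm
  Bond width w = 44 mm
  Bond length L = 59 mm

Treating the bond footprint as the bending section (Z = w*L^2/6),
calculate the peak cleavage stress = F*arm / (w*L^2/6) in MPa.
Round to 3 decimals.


M = 1901 * 42 = 79842 N*mm
Z = 44 * 59^2 / 6 = 153164 / 6 mm^3
sigma = M / Z = 6 * 79842 / 153164 = 479052 / 153164
= 3.128 MPa

3.128


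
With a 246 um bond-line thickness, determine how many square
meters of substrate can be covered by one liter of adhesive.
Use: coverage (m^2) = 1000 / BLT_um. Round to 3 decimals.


Coverage = 1000 / 246 = 4.065 m^2

4.065


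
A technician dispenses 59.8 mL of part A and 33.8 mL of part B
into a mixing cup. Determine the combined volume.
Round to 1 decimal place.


Combined volume = 59.8 + 33.8
= 93.6 mL

93.6


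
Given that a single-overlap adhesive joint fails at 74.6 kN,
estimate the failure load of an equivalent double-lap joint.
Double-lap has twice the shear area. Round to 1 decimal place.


Double-lap factor = 2
Expected load = 74.6 * 2 = 149.2 kN

149.2


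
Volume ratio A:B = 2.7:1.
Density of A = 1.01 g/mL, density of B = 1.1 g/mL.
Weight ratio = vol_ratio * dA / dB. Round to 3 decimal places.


Wt ratio = 2.7 * 1.01 / 1.1
= 2.479

2.479


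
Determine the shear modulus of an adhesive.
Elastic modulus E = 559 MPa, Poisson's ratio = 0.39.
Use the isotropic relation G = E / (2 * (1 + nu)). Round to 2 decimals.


G = 559 / (2*(1+0.39)) = 559 / 2.78
= 201.08 MPa

201.08


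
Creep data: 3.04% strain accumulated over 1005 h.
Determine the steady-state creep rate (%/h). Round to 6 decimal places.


Rate = 3.04 / 1005 = 0.003025 %/h

0.003025


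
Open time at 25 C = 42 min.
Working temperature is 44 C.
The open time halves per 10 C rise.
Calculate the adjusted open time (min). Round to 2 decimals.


factor = 2^((44 - 25) / 10) = 3.7321
ot = 42 / 3.7321 = 11.25 min

11.25


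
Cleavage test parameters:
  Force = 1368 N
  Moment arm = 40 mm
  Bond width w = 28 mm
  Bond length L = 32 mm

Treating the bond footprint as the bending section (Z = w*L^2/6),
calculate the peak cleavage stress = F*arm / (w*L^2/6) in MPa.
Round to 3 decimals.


M = 1368 * 40 = 54720 N*mm
Z = 28 * 32^2 / 6 = 28672 / 6 mm^3
sigma = M / Z = 6 * 54720 / 28672 = 328320 / 28672
= 11.451 MPa

11.451


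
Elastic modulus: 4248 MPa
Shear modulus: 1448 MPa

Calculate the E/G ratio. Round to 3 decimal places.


E / G = 4248 / 1448 = 2.934

2.934


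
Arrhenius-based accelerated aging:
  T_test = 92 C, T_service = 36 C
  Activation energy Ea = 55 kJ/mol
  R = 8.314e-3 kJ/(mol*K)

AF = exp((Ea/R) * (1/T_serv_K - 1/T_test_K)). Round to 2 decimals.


T_test_K = 365.15, T_serv_K = 309.15
AF = exp((55/8.314e-3) * (1/309.15 - 1/365.15))
= 26.62

26.62


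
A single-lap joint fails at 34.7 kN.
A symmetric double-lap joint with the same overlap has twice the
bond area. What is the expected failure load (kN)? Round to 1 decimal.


Double-lap load = 2 * 34.7 = 69.4 kN

69.4


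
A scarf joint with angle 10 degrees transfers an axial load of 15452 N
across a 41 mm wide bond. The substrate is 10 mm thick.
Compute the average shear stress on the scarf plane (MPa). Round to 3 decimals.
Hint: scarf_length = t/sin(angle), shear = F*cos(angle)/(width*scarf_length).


scarf_length = 10 / sin(10 deg) = 57.5877 mm
cos(10 deg) = 0.984808
shear stress = 15452 * 0.984808 / (41 * 57.5877)
= 6.445 MPa

6.445


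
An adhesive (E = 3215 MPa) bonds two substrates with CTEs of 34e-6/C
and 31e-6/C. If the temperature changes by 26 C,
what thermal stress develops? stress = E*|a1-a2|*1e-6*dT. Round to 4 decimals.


Stress = 3215 * |34 - 31| * 1e-6 * 26
= 0.2508 MPa

0.2508


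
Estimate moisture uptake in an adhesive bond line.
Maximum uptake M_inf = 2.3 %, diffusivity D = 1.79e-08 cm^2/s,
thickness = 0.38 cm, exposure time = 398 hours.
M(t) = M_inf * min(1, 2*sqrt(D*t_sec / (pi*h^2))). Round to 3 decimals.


Convert time: 398 h = 1432800 s
ratio = min(1, 2*sqrt(1.79e-08*1432800/(pi*0.38^2)))
= 0.475544
M(t) = 2.3 * 0.475544 = 1.094%

1.094


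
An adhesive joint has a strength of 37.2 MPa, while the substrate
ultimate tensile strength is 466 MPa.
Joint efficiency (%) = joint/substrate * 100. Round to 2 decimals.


Efficiency = 37.2 / 466 * 100
= 7.98%

7.98


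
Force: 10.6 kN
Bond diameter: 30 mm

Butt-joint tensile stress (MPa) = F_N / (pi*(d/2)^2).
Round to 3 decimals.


F_N = 10.6 * 1000 = 10600.0 N
A = pi*(15.0)^2 = 706.8583 mm^2
stress = 10600.0 / 706.8583 = 14.996 MPa

14.996


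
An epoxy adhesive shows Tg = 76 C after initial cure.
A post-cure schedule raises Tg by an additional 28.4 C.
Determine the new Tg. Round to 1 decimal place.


New Tg = 76 + 28.4
= 104.4 C

104.4


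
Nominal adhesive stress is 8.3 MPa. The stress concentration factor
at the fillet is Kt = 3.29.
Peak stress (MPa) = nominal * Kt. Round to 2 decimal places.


Peak = 8.3 * 3.29 = 27.31 MPa

27.31


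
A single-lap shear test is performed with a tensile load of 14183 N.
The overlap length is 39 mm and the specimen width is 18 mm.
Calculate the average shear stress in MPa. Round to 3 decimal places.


Shear stress = F / (overlap * width)
= 14183 / (39 * 18)
= 14183 / 702
= 20.204 MPa

20.204


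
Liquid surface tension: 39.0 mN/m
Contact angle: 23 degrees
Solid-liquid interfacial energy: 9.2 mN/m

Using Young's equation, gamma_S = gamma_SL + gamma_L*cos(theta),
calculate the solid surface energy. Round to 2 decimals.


gamma_S = 9.2 + 39.0 * cos(23)
= 45.10 mN/m

45.10


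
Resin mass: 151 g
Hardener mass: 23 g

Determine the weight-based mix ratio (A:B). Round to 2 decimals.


Ratio = 151 / 23 = 6.57

6.57


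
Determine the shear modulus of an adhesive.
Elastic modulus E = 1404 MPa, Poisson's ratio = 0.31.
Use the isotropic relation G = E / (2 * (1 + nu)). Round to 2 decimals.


G = 1404 / (2*(1+0.31)) = 1404 / 2.62
= 535.88 MPa

535.88


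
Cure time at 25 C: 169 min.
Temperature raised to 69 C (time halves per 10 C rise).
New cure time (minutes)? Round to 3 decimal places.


Acceleration factor = 2^(44/10) = 21.1121
New time = 169 / 21.1121 = 8.005 min

8.005


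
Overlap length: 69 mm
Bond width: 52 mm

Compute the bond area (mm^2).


Bond area = 69 * 52 = 3588 mm^2

3588


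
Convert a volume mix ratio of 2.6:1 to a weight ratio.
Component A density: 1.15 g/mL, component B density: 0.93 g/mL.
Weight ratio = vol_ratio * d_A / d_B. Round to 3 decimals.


= 2.6 * 1.15 / 0.93 = 3.215

3.215


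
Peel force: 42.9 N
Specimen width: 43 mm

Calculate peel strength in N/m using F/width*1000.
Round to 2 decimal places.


Peel strength = 42.9 / 43 * 1000 = 997.67 N/m

997.67


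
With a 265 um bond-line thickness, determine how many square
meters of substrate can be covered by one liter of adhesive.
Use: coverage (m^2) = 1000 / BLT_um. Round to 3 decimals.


Coverage = 1000 / 265 = 3.774 m^2

3.774


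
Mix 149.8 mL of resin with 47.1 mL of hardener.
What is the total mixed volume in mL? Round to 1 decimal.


Total = 149.8 + 47.1 = 196.9 mL

196.9


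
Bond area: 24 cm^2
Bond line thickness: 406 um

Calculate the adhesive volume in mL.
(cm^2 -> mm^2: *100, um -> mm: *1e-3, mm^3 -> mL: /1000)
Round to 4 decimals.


V = 24*100 * 406*1e-3 / 1000
= 0.9744 mL

0.9744


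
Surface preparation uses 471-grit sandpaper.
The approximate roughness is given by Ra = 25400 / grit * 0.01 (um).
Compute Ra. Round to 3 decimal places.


Ra = 25400 / 471 * 0.01
= 254 / 471
= 0.539 um

0.539


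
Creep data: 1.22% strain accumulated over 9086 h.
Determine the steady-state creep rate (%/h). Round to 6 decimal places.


Rate = 1.22 / 9086 = 0.000134 %/h

0.000134


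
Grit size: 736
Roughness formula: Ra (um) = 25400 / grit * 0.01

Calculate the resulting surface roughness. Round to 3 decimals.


Ra = 25400 / 736 * 0.01
= 0.345 um

0.345


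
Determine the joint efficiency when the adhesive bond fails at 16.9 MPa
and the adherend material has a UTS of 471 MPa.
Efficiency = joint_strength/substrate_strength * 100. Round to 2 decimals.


Joint efficiency = 16.9 / 471 * 100
= 3.59%

3.59


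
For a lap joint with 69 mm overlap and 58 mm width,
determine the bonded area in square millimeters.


Area = 69 * 58 = 4002 mm^2

4002


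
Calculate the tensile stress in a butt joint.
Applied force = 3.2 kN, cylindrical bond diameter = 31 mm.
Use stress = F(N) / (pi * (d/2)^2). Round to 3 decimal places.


A = pi * 15.5^2 = 754.7676 mm^2
sigma = 3200.0 / 754.7676 = 4.240 MPa

4.240


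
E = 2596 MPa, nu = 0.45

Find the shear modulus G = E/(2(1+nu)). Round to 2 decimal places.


G = 2596 / (2 * 1.45)
= 895.17 MPa

895.17


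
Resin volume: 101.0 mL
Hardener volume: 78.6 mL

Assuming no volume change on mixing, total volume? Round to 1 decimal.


V_total = 101.0 + 78.6 = 179.6 mL

179.6


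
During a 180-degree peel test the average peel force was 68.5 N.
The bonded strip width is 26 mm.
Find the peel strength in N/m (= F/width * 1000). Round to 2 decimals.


Peel strength = F/width * 1000
= 68.5 / 26 * 1000
= 2634.62 N/m

2634.62


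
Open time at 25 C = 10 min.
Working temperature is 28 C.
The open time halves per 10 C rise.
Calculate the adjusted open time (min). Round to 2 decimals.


factor = 2^((28 - 25) / 10) = 1.2311
ot = 10 / 1.2311 = 8.12 min

8.12


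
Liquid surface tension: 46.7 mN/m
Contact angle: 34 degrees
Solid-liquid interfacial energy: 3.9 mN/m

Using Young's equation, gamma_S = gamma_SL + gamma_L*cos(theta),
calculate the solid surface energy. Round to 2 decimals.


gamma_S = 3.9 + 46.7 * cos(34)
= 42.62 mN/m

42.62


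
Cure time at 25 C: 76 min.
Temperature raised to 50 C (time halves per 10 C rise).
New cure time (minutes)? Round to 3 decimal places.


Acceleration factor = 2^(25/10) = 5.6569
New time = 76 / 5.6569 = 13.435 min

13.435


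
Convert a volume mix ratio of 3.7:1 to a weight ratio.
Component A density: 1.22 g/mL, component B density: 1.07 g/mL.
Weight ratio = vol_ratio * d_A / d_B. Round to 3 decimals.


= 3.7 * 1.22 / 1.07 = 4.219

4.219


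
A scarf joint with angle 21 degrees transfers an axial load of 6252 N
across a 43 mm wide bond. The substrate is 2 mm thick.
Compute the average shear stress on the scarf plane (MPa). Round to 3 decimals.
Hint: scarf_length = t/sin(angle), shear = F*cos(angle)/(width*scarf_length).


scarf_length = 2 / sin(21 deg) = 5.5809 mm
cos(21 deg) = 0.933580
shear stress = 6252 * 0.933580 / (43 * 5.5809)
= 24.322 MPa

24.322


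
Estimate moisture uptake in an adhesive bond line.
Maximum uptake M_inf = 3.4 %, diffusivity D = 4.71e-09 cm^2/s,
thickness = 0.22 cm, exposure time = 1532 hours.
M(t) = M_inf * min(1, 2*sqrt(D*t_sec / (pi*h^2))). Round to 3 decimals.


Convert time: 1532 h = 5515200 s
ratio = min(1, 2*sqrt(4.71e-09*5515200/(pi*0.22^2)))
= 0.826653
M(t) = 3.4 * 0.826653 = 2.811%

2.811


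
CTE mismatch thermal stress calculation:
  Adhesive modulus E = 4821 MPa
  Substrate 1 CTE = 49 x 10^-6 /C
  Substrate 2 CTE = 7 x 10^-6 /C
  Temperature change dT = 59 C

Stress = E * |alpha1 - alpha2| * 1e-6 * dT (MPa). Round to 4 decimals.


delta_alpha = |49 - 7| = 42 x 10^-6/C
Stress = 4821 * 42e-6 * 59
= 11.9464 MPa

11.9464


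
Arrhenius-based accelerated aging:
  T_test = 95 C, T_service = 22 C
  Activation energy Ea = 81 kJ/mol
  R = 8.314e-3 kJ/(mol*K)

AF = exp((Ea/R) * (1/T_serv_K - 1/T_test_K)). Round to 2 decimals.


T_test_K = 368.15, T_serv_K = 295.15
AF = exp((81/8.314e-3) * (1/295.15 - 1/368.15))
= 695.97

695.97


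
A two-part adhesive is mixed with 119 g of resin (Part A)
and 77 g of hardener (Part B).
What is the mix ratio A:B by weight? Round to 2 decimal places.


Mix ratio = mass_A / mass_B
= 119 / 77
= 1.55

1.55
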